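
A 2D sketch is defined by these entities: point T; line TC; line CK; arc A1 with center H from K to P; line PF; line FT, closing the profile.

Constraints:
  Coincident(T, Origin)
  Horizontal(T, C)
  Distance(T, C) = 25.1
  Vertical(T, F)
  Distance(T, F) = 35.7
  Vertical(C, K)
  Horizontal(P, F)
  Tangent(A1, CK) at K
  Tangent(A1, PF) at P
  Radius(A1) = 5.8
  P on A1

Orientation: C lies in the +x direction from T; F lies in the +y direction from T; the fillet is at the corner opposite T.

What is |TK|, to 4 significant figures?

39.04

T is at the origin; T and C share the same y with |TC| = 25.1 and C on the +x side, so C = (25.10, 0.000). TF is vertical with |TF| = 35.7 and F on the +y side, so F = (0.000, 35.70). The virtual corner opposite T is at (25.10, 35.70). The tangent condition forces HK to be normal to CK and since A1 is tangent to PF there, HP ⟂ PF, with radius 5.8, so the center H sits 5.8 in from both sides at H = (19.30, 29.90). That places the tangent points at K = (25.10, 29.90) on CK and P = (19.30, 35.70) on PF. Then |TK| = |K − T| = 39.04.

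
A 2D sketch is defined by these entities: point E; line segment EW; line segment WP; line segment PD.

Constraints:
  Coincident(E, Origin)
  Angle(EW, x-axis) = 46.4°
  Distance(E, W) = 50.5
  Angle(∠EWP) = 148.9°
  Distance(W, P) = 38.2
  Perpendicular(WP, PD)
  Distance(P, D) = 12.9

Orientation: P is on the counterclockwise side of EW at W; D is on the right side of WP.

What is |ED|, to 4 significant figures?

90.29

E is at the origin; EW runs at 46.4° with length 50.5, so W = 50.5·(cos 46.4°, sin 46.4°) = (34.83, 36.57). ∠EWP = 148.9°, so WP runs at 46.4° + (180° − 148.9°) = 77.50° from the x-axis; with |WP| = 38.2, P = W + 38.2·(cos 77.50°, sin 77.50°) = (43.09, 73.87). The perpendicularity gives PD at right angles to WP; with |PD| = 12.9 on the right of WP, D = P + 12.9·(0.9763, -0.2164) = (55.69, 71.07). Then |ED| = |D − E| = 90.29.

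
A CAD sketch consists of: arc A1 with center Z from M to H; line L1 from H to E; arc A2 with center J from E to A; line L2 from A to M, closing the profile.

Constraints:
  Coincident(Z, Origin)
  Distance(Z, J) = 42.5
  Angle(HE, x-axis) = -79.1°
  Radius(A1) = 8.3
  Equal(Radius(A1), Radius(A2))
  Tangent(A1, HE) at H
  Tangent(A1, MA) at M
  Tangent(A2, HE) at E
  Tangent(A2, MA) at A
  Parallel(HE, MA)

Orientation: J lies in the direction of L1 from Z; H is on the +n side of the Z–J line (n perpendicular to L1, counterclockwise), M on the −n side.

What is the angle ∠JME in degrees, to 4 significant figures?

10.28°

Tangency of A1 to both parallel lines with radius 8.3 puts H and M at Z ± 8.3·n: H = (8.150, 1.569), M = (-8.150, -1.569). Equal radii place E and A the same way about J: E = J + 8.3·n = (16.19, -40.16), A = J − 8.3·n = (-0.1137, -43.30). Then cos ∠JME = MJ·ME / (|MJ||ME|), giving 10.28°.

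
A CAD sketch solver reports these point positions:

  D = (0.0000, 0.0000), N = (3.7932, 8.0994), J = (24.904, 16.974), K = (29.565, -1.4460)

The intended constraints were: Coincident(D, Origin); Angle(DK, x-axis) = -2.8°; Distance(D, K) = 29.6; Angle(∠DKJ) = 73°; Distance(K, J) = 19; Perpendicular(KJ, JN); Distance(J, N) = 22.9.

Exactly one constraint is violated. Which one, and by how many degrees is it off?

Perpendicular(KJ, JN) — off by 8.60°.

D = (0.00, 0.00) ✓; DK at -2.800° ✓; |DK| = 29.60 ✓; ∠DKJ = 73.00° ✓; |KJ| = 19.00 ✓; ∠(KJ, JN) = 98.60° ✗; |JN| = 22.90 ✓.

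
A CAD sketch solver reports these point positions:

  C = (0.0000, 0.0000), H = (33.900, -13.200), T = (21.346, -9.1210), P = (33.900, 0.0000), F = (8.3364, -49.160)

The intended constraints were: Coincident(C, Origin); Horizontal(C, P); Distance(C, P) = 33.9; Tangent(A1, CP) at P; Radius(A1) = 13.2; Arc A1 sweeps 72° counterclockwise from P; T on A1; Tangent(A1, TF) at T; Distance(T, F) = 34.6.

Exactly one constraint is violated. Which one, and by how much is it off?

Distance(T, F) = 34.6 — off by 7.50.

C = (0.00, 0.00) ✓; C.y = 0.00, P.y = 0.00 ✓; |CP| = 33.90 ✓; ∠(HP, PC) = 90.00° ✓; |HP| = 13.20 ✓; bearing(H→T) − bearing(H→P) = 72.00° ✓; |HT| = 13.20 ✓; ∠(HT, TF) = 90.00° ✓; |TF| = 42.10 ✗.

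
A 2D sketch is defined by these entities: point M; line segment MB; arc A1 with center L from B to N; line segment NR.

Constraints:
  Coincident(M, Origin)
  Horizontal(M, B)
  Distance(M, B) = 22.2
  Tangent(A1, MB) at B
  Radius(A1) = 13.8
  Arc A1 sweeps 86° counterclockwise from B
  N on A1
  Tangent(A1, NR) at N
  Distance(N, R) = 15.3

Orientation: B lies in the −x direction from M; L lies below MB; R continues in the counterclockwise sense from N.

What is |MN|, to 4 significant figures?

38.19

M is at the origin; MB is horizontal with |MB| = 22.2 and B on the −x side, so B = (-22.20, 0.000). The tangent condition forces LB to be normal to MB, so L = B + (0, -13.8) = (-22.20, -13.80). On A1, B sits at bearing 90° from L; an 86° counterclockwise sweep puts N at bearing 176°, so N = L + 13.8·(cos 176°, sin 176°) = (-35.97, -12.84). Then |MN| = |N − M| = 38.19.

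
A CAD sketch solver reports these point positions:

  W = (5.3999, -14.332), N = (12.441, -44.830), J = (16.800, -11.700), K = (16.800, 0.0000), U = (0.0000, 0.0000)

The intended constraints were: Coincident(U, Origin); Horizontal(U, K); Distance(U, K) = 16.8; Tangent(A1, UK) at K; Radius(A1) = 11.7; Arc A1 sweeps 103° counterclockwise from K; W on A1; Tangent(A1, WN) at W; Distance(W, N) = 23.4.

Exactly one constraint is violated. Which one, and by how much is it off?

Distance(W, N) = 23.4 — off by 7.90.

U = (0.00, 0.00) ✓; U.y = 0.00, K.y = 0.00 ✓; |UK| = 16.80 ✓; ∠(JK, KU) = 90.00° ✓; |JK| = 11.70 ✓; bearing(J→W) − bearing(J→K) = 103.0° ✓; |JW| = 11.70 ✓; ∠(JW, WN) = 90.00° ✓; |WN| = 31.30 ✗.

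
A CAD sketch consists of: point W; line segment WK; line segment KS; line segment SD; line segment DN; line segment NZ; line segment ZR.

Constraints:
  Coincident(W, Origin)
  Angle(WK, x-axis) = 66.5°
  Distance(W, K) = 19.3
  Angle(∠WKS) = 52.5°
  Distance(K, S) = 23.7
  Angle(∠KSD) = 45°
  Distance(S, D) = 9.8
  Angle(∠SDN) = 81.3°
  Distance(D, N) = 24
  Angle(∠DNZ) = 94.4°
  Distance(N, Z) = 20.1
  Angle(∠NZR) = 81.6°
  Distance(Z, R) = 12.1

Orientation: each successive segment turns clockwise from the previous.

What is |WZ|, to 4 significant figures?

41.28

∠SDN = 81.3° gives DN at 65.30° from the x-axis; with |DN| = 24.0, N = (19.79, 21.48). ∠DNZ = 94.4° gives NZ at -20.30° from the x-axis; with |NZ| = 20.1, Z = (38.65, 14.50). Then |WZ| = |Z − W| = 41.28.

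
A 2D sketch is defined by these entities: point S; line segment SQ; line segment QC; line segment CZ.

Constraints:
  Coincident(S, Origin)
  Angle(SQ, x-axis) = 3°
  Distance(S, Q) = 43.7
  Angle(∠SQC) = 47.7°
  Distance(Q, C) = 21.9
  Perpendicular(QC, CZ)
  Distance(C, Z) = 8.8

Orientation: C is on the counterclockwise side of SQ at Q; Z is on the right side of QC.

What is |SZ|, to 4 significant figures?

41.80

S is at the origin; SQ runs at 3.0° with length 43.7, so Q = 43.7·(cos 3.0°, sin 3.0°) = (43.64, 2.287). ∠SQC = 47.7°, so QC runs at 3.0° + (180° − 47.7°) = 135.3° from the x-axis; with |QC| = 21.9, C = Q + 21.9·(cos 135.3°, sin 135.3°) = (28.07, 17.69). QC is perpendicular to CZ; with |CZ| = 8.8 on the right of QC, Z = C + 8.8·(0.7034, 0.7108) = (34.26, 23.95). Then |SZ| = |Z − S| = 41.80.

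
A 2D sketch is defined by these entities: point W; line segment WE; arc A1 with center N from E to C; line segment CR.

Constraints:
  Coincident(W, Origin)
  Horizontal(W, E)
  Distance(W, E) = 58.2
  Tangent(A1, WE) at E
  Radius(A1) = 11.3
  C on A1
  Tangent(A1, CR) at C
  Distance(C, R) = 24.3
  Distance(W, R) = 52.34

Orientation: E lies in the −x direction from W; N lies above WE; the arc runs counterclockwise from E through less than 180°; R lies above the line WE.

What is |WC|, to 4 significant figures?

48.01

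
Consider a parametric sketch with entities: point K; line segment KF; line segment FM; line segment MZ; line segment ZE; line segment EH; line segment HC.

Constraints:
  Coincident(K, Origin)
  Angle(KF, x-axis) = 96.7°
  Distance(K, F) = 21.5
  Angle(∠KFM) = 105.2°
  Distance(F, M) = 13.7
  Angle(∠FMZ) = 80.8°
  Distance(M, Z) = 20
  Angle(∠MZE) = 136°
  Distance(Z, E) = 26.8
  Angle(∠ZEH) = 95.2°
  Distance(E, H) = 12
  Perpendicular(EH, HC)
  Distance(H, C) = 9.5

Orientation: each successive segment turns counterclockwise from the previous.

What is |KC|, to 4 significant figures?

6.294

∠ZEH = 95.2° gives EH at 39.50° from the x-axis; with |EH| = 12.0, H = (12.30, -8.037). EH ⟂ HC, so HC runs at 129.5°; with |HC| = 9.5, C = (6.254, -0.7064). Then |KC| = |C − K| = 6.294.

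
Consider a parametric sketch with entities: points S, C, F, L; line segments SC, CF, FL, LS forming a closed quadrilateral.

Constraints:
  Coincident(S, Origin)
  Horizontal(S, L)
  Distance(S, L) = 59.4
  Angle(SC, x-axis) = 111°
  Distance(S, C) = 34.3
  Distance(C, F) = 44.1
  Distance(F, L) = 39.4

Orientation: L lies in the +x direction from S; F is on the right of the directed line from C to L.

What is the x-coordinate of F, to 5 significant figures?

20.053

Checks: |CF| = 44.10 ✓; |FL| = 39.40 ✓.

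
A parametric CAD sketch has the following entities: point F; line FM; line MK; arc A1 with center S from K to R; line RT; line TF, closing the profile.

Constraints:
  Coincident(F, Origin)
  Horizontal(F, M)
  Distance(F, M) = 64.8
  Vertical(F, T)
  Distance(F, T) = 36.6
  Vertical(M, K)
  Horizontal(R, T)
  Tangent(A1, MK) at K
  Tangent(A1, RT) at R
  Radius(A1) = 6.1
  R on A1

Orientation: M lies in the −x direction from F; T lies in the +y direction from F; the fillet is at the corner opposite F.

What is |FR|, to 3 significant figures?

69.2

The virtual corner opposite F is at (-64.8, 36.6). The tangent condition forces SK to be normal to MK and since A1 is tangent to RT there, SR ⟂ RT, with radius 6.1, so the center S sits 6.1 in from both sides at S = (-58.7, 30.5). That places the tangent points at K = (-64.8, 30.5) on MK and R = (-58.7, 36.6) on RT. Then |FR| = |R − F| = 69.2.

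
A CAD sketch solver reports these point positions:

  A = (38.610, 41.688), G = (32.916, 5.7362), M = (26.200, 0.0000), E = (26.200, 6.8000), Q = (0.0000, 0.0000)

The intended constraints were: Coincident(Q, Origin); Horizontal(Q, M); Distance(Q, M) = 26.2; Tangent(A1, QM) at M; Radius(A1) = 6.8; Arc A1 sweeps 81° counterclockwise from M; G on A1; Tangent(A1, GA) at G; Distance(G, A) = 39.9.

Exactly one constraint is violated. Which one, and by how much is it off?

Distance(G, A) = 39.9 — off by 3.50.

Q = (0.00, 0.00) ✓; Q.y = 0.00, M.y = 0.00 ✓; |QM| = 26.20 ✓; ∠(EM, MQ) = 90.00° ✓; |EM| = 6.800 ✓; bearing(E→G) − bearing(E→M) = 81.00° ✓; |EG| = 6.800 ✓; ∠(EG, GA) = 90.00° ✓; |GA| = 36.40 ✗.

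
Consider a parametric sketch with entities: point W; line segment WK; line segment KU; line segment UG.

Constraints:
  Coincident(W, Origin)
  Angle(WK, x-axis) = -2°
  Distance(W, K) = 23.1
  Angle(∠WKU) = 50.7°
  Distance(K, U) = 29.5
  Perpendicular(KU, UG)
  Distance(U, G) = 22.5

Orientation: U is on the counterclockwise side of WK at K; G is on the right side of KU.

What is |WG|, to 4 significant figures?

43.03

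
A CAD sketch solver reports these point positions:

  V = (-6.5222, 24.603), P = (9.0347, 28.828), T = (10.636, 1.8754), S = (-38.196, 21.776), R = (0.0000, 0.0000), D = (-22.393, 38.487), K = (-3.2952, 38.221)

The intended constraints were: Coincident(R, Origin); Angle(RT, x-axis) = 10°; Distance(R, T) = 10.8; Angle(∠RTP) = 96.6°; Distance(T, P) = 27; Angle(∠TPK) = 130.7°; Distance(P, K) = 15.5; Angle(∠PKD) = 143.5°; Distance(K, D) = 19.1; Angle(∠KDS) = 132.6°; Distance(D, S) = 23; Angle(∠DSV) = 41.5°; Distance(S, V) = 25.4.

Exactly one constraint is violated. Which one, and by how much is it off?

Distance(S, V) = 25.4 — off by 6.40.

R = (0.00, 0.00) ✓; RT at 10.00° ✓; |RT| = 10.80 ✓; ∠RTP = 96.60° ✓; |TP| = 27.00 ✓; ∠TPK = 130.7° ✓; |PK| = 15.50 ✓; ∠PKD = 143.5° ✓; |KD| = 19.10 ✓; ∠KDS = 132.6° ✓; |DS| = 23.00 ✓; ∠DSV = 41.50° ✓; |SV| = 31.80 ✗.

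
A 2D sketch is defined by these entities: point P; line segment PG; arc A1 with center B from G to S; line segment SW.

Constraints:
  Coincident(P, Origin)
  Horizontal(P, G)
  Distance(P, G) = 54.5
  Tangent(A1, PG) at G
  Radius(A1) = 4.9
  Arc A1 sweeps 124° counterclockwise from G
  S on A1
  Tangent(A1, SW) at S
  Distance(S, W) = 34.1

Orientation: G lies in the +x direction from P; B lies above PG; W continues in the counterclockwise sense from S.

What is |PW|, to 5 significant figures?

53.379

P is at the origin; PG is horizontal with |PG| = 54.5 and G on the +x side, so G = (54.500, 0.0000). The tangent condition forces BG to be normal to PG, so B = G + (0, 4.9) = (54.500, 4.9000). On A1, G sits at bearing -90° from B; a 124° counterclockwise sweep puts S at bearing 34°, so S = B + 4.9·(cos 34°, sin 34°) = (58.562, 7.6400). Since A1 is tangent to SW there, BS ⟂ SW, so SW runs along (−sin 34°, cos 34°); with |SW| = 34.1, W = (39.494, 35.910). Then |PW| = |W − P| = 53.379.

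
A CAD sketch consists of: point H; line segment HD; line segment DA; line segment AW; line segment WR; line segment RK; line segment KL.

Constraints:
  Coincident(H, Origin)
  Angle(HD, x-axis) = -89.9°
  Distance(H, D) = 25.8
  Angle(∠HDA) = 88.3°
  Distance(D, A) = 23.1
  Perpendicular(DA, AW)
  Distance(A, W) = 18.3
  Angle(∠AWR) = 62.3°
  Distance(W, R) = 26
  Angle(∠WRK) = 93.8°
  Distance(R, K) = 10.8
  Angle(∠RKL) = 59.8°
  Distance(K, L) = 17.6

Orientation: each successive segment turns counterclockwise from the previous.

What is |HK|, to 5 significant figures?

29.679

∠AWR = 62.3° gives WR at -150.50° from the x-axis; with |WR| = 26.0, R = (-0.070434, -19.586). ∠WRK = 93.8° gives RK at -64.300° from the x-axis; with |RK| = 10.8, K = (4.6131, -29.318). Then |HK| = |K − H| = 29.679.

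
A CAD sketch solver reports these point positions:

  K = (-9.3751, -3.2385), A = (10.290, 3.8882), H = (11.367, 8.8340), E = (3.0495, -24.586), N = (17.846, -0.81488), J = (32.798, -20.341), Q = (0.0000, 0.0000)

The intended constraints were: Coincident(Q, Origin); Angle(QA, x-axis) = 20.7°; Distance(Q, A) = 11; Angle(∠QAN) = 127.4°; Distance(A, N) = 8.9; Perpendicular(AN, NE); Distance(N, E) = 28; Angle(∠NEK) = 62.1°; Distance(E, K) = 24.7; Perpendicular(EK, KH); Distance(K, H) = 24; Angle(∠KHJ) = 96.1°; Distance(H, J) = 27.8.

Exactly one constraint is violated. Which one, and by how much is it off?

Distance(H, J) = 27.8 — off by 8.40.

Q = (0.00, 0.00) ✓; QA at 20.70° ✓; |QA| = 11.00 ✓; ∠QAN = 127.4° ✓; |AN| = 8.900 ✓; ∠(AN, NE) = 90.00° ✓; |NE| = 28.00 ✓; ∠NEK = 62.10° ✓; |EK| = 24.70 ✓; ∠(EK, KH) = 90.00° ✓; |KH| = 24.00 ✓; ∠KHJ = 96.10° ✓; |HJ| = 36.20 ✗.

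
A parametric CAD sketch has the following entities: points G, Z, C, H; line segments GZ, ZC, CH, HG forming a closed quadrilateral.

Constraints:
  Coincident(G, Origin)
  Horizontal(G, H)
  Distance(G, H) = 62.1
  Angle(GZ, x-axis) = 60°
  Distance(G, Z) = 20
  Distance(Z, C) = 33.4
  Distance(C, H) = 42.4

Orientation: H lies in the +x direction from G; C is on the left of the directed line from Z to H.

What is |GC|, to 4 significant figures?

51.93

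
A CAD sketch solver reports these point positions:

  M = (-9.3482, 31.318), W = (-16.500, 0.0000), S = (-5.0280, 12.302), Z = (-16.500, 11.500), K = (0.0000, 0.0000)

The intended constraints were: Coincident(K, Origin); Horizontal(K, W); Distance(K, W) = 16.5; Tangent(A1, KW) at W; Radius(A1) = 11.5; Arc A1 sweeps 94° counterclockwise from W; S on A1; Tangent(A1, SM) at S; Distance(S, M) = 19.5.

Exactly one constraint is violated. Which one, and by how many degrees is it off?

Tangent(A1, SM) at S — off by 8.80°.

K = (0.00, 0.00) ✓; K.y = 0.00, W.y = 0.00 ✓; |KW| = 16.50 ✓; ∠(ZW, WK) = 90.00° ✓; |ZW| = 11.50 ✓; bearing(Z→S) − bearing(Z→W) = 94.00° ✓; |ZS| = 11.50 ✓; ∠(ZS, SM) = 81.20° ✗; |SM| = 19.50 ✓.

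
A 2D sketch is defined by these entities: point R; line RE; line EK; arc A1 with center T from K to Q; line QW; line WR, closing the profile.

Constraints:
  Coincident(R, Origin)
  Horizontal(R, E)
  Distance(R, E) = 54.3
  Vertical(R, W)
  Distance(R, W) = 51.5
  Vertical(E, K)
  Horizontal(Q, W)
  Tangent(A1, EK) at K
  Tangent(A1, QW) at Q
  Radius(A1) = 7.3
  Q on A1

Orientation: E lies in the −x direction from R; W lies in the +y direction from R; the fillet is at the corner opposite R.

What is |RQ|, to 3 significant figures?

69.7

R is at the origin; R and E share the same y with |RE| = 54.3 and E on the −x side, so E = (-54.3, 0.00). RW is vertical with |RW| = 51.5 and W on the +y side, so W = (0.00, 51.5). The virtual corner opposite R is at (-54.3, 51.5). The tangent condition forces TK to be normal to EK and tangency of A1 to QW means the radius TQ is perpendicular to QW, with radius 7.3, so the center T sits 7.3 in from both sides at T = (-47.0, 44.2). That places the tangent points at K = (-54.3, 44.2) on EK and Q = (-47.0, 51.5) on QW. Then |RQ| = |Q − R| = 69.7.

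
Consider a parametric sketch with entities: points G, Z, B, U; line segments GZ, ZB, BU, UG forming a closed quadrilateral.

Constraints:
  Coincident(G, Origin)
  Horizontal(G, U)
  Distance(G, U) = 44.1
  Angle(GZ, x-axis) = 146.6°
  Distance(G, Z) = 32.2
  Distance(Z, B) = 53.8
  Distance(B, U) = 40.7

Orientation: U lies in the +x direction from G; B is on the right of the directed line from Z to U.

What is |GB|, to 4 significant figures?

23.80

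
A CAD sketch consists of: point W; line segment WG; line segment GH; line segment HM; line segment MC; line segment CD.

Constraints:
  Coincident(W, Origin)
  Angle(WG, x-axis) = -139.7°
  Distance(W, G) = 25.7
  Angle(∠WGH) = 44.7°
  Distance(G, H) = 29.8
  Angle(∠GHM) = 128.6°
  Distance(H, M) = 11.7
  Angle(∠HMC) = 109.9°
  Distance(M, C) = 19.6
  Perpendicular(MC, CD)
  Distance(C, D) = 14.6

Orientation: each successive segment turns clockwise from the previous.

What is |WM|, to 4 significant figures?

20.84

∠WGH = 44.7° gives GH at 85.00° from the x-axis; with |GH| = 29.8, H = (-17.00, 13.06). ∠GHM = 128.6° gives HM at 33.60° from the x-axis; with |HM| = 11.7, M = (-7.258, 19.54). Then |WM| = |M − W| = 20.84.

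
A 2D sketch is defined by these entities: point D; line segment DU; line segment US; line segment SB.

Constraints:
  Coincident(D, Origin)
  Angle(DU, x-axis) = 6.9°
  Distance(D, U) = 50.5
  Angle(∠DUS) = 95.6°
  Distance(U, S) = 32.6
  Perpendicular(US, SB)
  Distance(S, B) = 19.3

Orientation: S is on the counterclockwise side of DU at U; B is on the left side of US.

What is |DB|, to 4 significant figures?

48.65

D is at the origin; DU runs at 6.9° with length 50.5, so U = 50.5·(cos 6.9°, sin 6.9°) = (50.13, 6.067). ∠DUS = 95.6°, so US runs at 6.9° + (180° − 95.6°) = 91.30° from the x-axis; with |US| = 32.6, S = U + 32.6·(cos 91.30°, sin 91.30°) = (49.39, 38.66). US ⟂ SB; with |SB| = 19.3 on the left of US, B = S + 19.3·(-0.9997, -0.02269) = (30.10, 38.22). Then |DB| = |B − D| = 48.65.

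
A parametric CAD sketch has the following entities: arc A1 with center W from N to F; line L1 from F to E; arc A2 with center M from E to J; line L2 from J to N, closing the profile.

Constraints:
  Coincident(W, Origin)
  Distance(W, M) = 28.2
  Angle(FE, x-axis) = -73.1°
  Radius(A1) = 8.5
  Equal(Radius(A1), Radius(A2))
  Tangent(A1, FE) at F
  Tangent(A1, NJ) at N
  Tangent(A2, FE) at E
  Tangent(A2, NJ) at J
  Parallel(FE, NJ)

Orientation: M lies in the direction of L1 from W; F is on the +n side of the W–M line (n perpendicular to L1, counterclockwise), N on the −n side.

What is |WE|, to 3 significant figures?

29.5

The slot axis is L1's direction at -73.1°, so u = (cos -73.1°, sin -73.1°) = (0.291, -0.957) and n = (−sin -73.1°, cos -73.1°) = (0.957, 0.291). W is at the origin and M lies 28.2 along u from W, so M = 28.2·u = (8.20, -27.0). Tangency of A1 to both parallel lines with radius 8.5 puts F and N at W ± 8.5·n: F = (8.13, 2.47), N = (-8.13, -2.47). Equal radii place E and J the same way about M: E = M + 8.5·n = (16.3, -24.5), J = M − 8.5·n = (0.0649, -29.5). Then |WE| = |E − W| = 29.5.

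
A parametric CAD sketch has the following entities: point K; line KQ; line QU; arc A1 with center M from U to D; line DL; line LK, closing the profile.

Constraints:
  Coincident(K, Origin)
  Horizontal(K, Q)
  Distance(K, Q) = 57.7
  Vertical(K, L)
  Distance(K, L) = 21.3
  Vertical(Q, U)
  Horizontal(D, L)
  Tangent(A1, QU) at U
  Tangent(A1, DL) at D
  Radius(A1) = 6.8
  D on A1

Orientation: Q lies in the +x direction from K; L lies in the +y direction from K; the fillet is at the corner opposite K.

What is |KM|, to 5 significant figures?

52.925

KL is vertical with |KL| = 21.3 and L on the +y side, so L = (0.0000, 21.300). The virtual corner opposite K is at (57.700, 21.300). The tangent condition forces MU to be normal to QU and since A1 is tangent to DL there, MD ⟂ DL, with radius 6.8, so the center M sits 6.8 in from both sides at M = (50.900, 14.500). Then |KM| = |M − K| = 52.925.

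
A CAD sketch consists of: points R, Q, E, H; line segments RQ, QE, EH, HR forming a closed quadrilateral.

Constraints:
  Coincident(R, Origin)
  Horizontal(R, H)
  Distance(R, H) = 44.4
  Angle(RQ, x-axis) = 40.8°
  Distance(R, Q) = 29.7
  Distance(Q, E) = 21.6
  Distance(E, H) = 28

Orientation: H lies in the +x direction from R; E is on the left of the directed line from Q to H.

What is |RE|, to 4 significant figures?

50.71

Checks: |QE| = 21.60 ✓; |EH| = 28.00 ✓.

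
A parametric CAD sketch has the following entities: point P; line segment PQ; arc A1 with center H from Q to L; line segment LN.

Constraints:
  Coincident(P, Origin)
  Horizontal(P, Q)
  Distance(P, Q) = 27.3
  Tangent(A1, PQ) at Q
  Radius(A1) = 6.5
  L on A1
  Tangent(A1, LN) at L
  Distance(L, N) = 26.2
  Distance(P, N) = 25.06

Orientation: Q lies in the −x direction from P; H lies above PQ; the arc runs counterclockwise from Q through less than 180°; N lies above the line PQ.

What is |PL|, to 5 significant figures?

22.168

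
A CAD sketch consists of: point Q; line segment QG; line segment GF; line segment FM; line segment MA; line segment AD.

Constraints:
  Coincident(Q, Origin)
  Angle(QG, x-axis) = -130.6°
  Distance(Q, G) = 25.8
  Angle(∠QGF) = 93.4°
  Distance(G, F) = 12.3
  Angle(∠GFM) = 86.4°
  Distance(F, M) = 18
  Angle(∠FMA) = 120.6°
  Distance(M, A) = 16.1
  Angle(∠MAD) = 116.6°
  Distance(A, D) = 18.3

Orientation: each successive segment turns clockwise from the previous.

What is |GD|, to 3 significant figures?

23.0

Q is at the origin; QG runs at -130.6° with length 25.8, so G = (-16.8, -19.6). ∠QGF = 93.4° gives GF at 143° from the x-axis; with |GF| = 12.3, F = (-26.6, -12.2). ∠GFM = 86.4° gives FM at 49.2° from the x-axis; with |FM| = 18.0, M = (-14.8, 1.47). ∠FMA = 120.6° gives MA at -10.2° from the x-axis; with |MA| = 16.1, A = (1.02, -1.38). ∠MAD = 116.6° gives AD at -73.6° from the x-axis; with |AD| = 18.3, D = (6.19, -18.9). Then |GD| = |D − G| = 23.0.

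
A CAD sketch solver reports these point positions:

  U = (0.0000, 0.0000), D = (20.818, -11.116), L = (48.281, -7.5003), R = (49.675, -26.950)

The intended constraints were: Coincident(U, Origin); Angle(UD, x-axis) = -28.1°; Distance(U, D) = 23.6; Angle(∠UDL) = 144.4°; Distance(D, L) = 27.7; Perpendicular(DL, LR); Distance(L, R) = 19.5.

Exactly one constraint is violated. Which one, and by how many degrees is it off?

Perpendicular(DL, LR) — off by 3.40°.

U = (0.00, 0.00) ✓; UD at -28.10° ✓; |UD| = 23.60 ✓; ∠UDL = 144.4° ✓; |DL| = 27.70 ✓; ∠(DL, LR) = 93.40° ✗; |LR| = 19.50 ✓.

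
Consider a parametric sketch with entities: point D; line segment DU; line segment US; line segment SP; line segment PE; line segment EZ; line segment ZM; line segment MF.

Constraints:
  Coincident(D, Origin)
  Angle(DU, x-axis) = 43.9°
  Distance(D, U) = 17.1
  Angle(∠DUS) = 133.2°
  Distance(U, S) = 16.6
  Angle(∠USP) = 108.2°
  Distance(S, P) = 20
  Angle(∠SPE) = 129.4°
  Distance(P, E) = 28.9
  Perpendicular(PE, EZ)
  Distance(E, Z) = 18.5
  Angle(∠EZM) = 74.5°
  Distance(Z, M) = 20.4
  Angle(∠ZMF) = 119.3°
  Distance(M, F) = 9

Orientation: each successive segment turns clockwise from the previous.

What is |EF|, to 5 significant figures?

22.226

D is at the origin; DU runs at 43.9° with length 17.1, so U = (12.321, 11.857). ∠DUS = 133.2° gives US at -2.9000° from the x-axis; with |US| = 16.6, S = (28.900, 11.017). ∠USP = 108.2° gives SP at -74.700° from the x-axis; with |SP| = 20.0, P = (34.178, -8.2738). ∠SPE = 129.4° gives PE at -125.30° from the x-axis; with |PE| = 28.9, E = (17.478, -31.860). The perpendicularity gives EZ at right angles to PE, so EZ runs at 144.70°; with |EZ| = 18.5, Z = (2.3790, -21.170). ∠EZM = 74.5° gives ZM at 39.200° from the x-axis; with |ZM| = 20.4, M = (18.188, -8.2764). ∠ZMF = 119.3° gives MF at -21.500° from the x-axis; with |MF| = 9.0, F = (26.562, -11.575). Then |EF| = |F − E| = 22.226.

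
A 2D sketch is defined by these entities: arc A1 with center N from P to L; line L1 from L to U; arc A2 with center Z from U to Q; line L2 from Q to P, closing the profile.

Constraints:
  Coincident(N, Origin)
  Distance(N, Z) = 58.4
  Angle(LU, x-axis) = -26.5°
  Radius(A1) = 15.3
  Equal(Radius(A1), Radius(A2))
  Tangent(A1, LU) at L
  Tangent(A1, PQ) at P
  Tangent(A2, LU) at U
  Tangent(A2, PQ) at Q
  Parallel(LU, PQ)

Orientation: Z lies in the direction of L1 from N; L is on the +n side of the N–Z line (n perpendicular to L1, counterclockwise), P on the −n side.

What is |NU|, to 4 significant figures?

60.37

The slot axis is L1's direction at -26.5°, so u = (cos -26.5°, sin -26.5°) = (0.8949, -0.4462) and n = (−sin -26.5°, cos -26.5°) = (0.4462, 0.8949). N is at the origin and Z lies 58.4 along u from N, so Z = 58.4·u = (52.26, -26.06). Tangency of A1 to both parallel lines with radius 15.3 puts L and P at N ± 15.3·n: L = (6.827, 13.69), P = (-6.827, -13.69). Equal radii place U and Q the same way about Z: U = Z + 15.3·n = (59.09, -12.37), Q = Z − 15.3·n = (45.44, -39.75). Then |NU| = |U − N| = 60.37.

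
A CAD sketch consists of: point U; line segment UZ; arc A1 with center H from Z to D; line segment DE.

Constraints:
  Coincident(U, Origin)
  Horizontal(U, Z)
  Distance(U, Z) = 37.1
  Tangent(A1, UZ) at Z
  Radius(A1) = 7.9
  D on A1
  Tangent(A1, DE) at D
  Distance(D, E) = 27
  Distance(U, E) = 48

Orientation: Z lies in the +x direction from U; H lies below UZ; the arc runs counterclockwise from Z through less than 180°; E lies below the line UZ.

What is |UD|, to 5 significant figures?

30.532

Checks: |UZ| = 37.10 ✓; |HD| = 7.900 ✓; ∠(HD, DE) = 90.00° ✓; |DE| = 27.00 ✓; |UE| = 48.00 ✓.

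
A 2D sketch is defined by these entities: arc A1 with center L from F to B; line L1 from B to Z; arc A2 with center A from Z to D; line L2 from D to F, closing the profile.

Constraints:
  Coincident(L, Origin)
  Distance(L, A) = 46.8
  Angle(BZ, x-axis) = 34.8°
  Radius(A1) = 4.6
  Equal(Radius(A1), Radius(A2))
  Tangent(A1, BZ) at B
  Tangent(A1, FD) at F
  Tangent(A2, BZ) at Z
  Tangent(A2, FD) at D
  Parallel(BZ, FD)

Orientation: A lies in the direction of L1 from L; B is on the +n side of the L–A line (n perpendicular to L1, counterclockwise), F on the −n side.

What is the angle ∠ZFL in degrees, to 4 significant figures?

78.88°

The slot axis is L1's direction at 34.8°, so u = (cos 34.8°, sin 34.8°) = (0.8211, 0.5707) and n = (−sin 34.8°, cos 34.8°) = (-0.5707, 0.8211). L is at the origin and A lies 46.8 along u from L, so A = 46.8·u = (38.43, 26.71). Tangency of A1 to both parallel lines with radius 4.6 puts B and F at L ± 4.6·n: B = (-2.625, 3.777), F = (2.625, -3.777). Equal radii place Z and D the same way about A: Z = A + 4.6·n = (35.80, 30.49), D = A − 4.6·n = (41.06, 22.93). Then cos ∠ZFL = FZ·FL / (|FZ||FL|), giving 78.88°.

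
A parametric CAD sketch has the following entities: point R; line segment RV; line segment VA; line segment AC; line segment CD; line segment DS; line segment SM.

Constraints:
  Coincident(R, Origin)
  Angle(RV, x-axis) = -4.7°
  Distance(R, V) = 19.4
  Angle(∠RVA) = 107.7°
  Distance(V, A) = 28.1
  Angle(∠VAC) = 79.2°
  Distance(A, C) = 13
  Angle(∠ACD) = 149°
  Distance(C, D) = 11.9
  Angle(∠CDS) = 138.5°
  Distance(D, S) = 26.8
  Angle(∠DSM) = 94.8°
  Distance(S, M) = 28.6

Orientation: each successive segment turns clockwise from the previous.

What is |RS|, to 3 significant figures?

6.96

R is at the origin; RV runs at -4.7° with length 19.4, so V = (19.3, -1.59). ∠RVA = 107.7° gives VA at -77.0° from the x-axis; with |VA| = 28.1, A = (25.7, -29.0). ∠VAC = 79.2° gives AC at -178° from the x-axis; with |AC| = 13.0, C = (12.7, -29.5). ∠ACD = 149.0° gives CD at 151° from the x-axis; with |CD| = 11.9, D = (2.24, -23.7). ∠CDS = 138.5° gives DS at 110° from the x-axis; with |DS| = 26.8, S = (-6.80, 1.50). Then |RS| = |S − R| = 6.96.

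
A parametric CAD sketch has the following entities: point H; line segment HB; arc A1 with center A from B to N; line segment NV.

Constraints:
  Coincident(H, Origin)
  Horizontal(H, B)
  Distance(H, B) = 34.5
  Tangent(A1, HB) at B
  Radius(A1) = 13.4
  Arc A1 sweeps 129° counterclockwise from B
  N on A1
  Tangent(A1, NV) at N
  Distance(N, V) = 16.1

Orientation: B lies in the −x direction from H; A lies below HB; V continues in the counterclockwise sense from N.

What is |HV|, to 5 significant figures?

48.881

H is at the origin; H and B share the same y with |HB| = 34.5 and B on the −x side, so B = (-34.500, 0.0000). Tangency of A1 to HB means the radius AB is perpendicular to HB, so A = B + (0, -13.4) = (-34.500, -13.400). On A1, B sits at bearing 90° from A; a 129° counterclockwise sweep puts N at bearing 219°, so N = A + 13.4·(cos 219°, sin 219°) = (-44.914, -21.833). The tangent condition forces AN to be normal to NV, so NV runs along (−sin 219°, cos 219°); with |NV| = 16.1, V = (-34.782, -34.345). Then |HV| = |V − H| = 48.881.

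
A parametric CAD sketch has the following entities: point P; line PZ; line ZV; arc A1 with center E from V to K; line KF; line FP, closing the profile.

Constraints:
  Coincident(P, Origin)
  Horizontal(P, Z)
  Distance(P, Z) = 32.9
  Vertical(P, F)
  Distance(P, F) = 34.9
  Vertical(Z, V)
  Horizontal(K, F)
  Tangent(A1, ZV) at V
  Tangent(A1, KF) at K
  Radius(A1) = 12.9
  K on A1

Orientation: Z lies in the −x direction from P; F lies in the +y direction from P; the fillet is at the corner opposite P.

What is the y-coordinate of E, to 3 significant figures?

22.0

PF is vertical with |PF| = 34.9 and F on the +y side, so F = (0.00, 34.9). The virtual corner opposite P is at (-32.9, 34.9). Tangency of A1 to ZV means the radius EV is perpendicular to ZV and tangency of A1 to KF means the radius EK is perpendicular to KF, with radius 12.9, so the center E sits 12.9 in from both sides at E = (-20.0, 22.0). So E.y = 22.0.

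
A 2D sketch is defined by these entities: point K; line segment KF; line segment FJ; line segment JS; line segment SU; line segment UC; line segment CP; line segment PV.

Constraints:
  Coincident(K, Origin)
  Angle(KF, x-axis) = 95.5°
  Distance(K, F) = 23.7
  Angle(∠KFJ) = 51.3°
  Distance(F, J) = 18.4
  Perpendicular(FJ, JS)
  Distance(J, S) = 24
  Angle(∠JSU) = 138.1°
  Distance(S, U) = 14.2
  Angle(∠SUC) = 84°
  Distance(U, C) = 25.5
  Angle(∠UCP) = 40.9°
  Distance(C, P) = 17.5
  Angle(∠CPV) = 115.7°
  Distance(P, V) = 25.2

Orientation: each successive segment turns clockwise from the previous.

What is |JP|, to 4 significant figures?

20.02

∠SUC = 84.0° gives UC at 98.90° from the x-axis; with |UC| = 25.5, C = (-17.68, 14.98). ∠UCP = 40.9° gives CP at -40.20° from the x-axis; with |CP| = 17.5, P = (-4.318, 3.680). Then |JP| = |P − J| = 20.02.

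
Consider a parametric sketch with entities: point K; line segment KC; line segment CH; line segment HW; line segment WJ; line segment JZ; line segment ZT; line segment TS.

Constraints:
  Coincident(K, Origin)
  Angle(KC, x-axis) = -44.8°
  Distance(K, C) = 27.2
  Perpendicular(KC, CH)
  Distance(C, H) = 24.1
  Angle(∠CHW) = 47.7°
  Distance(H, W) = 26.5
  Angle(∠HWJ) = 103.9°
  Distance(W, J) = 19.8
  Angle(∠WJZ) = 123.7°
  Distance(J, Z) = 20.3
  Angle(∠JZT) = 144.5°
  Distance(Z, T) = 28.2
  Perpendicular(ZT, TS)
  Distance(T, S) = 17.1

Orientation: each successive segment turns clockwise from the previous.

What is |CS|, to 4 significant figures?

30.33

K is at the origin; KC runs at -44.8° with length 27.2, so C = (19.30, -19.17). The perpendicularity gives CH at right angles to KC, so CH runs at -134.8°; with |CH| = 24.1, H = (2.319, -36.27). ∠CHW = 47.7° gives HW at 92.90° from the x-axis; with |HW| = 26.5, W = (0.9779, -9.801). ∠HWJ = 103.9° gives WJ at 16.80° from the x-axis; with |WJ| = 19.8, J = (19.93, -4.078). ∠WJZ = 123.7° gives JZ at -39.50° from the x-axis; with |JZ| = 20.3, Z = (35.60, -16.99). ∠JZT = 144.5° gives ZT at -75.00° from the x-axis; with |ZT| = 28.2, T = (42.90, -44.23). ZT is perpendicular to TS, so TS runs at -165.0°; with |TS| = 17.1, S = (26.38, -48.66). Then |CS| = |S − C| = 30.33.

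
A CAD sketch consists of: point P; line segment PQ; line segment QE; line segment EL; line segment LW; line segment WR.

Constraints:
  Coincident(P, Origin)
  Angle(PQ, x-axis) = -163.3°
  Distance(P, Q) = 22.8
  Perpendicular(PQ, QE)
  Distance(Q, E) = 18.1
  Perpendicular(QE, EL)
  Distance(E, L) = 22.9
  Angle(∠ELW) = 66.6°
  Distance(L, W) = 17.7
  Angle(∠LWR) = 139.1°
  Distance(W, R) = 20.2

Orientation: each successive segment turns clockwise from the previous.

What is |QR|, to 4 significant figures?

7.287

∠ELW = 66.6° gives LW at -96.70° from the x-axis; with |LW| = 17.7, W = (-7.171, -0.2138). ∠LWR = 139.1° gives WR at -137.6° from the x-axis; with |WR| = 20.2, R = (-22.09, -13.83). Then |QR| = |R − Q| = 7.287.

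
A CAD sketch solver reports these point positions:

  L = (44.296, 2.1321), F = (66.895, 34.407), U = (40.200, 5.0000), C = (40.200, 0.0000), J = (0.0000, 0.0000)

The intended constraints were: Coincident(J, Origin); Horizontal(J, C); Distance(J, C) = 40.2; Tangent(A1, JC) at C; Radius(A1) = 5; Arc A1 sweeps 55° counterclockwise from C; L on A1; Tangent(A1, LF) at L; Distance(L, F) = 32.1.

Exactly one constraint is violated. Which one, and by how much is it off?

Distance(L, F) = 32.1 — off by 7.30.

J = (0.00, 0.00) ✓; J.y = 0.00, C.y = 0.00 ✓; |JC| = 40.20 ✓; ∠(UC, CJ) = 90.00° ✓; |UC| = 5.000 ✓; bearing(U→L) − bearing(U→C) = 55.00° ✓; |UL| = 5.000 ✓; ∠(UL, LF) = 90.00° ✓; |LF| = 39.40 ✗.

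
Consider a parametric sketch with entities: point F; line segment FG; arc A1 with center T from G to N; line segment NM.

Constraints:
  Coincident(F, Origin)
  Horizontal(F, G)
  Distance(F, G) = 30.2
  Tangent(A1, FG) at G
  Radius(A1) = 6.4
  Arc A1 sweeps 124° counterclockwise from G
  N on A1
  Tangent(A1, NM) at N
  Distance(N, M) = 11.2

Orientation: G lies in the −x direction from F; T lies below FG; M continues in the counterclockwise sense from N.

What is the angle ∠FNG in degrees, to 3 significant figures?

46.3°

The tangent condition forces TG to be normal to FG, so T = G + (0, -6.4) = (-30.2, -6.40). On A1, G sits at bearing 90° from T; a 124° counterclockwise sweep puts N at bearing 214°, so N = T + 6.4·(cos 214°, sin 214°) = (-35.5, -9.98). Then cos ∠FNG = NF·NG / (|NF||NG|), giving 46.3°.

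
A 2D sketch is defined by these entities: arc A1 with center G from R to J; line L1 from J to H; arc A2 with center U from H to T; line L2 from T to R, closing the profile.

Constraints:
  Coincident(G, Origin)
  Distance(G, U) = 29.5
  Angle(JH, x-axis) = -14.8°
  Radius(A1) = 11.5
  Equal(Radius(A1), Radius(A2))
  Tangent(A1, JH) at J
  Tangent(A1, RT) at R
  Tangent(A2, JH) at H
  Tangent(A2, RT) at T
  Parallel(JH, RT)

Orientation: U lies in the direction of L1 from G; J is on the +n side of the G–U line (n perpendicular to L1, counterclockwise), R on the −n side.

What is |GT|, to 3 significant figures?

31.7

Tangency of A1 to both parallel lines with radius 11.5 puts J and R at G ± 11.5·n: J = (2.94, 11.1), R = (-2.94, -11.1). Equal radii place H and T the same way about U: H = U + 11.5·n = (31.5, 3.58), T = U − 11.5·n = (25.6, -18.7). Then |GT| = |T − G| = 31.7.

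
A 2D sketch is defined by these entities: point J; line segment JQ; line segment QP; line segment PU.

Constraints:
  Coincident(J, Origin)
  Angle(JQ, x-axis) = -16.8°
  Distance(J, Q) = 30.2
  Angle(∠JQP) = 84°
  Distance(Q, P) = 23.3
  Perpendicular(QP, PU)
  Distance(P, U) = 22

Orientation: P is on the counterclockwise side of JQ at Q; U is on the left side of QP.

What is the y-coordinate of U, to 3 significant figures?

18.3

J is at the origin; JQ runs at -16.8° with length 30.2, so Q = 30.2·(cos -16.8°, sin -16.8°) = (28.9, -8.73). ∠JQP = 84.0°, so QP runs at -16.8° + (180° − 84.0°) = 79.2° from the x-axis; with |QP| = 23.3, P = Q + 23.3·(cos 79.2°, sin 79.2°) = (33.3, 14.2). The perpendicularity gives PU at right angles to QP; with |PU| = 22.0 on the left of QP, U = P + 22.0·(-0.982, 0.187) = (11.7, 18.3). So U.y = 18.3.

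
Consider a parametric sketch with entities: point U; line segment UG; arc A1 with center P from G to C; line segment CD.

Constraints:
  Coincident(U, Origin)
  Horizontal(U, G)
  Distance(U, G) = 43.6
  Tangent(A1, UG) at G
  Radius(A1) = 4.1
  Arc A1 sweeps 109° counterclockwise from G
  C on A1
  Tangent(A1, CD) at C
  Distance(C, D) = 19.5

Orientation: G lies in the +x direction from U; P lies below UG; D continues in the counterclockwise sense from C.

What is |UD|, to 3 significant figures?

51.9

U is at the origin; U and G share the same y with |UG| = 43.6 and G on the +x side, so G = (43.6, 0.00). Since A1 is tangent to UG there, PG ⟂ UG, so P = G + (0, -4.1) = (43.6, -4.10). On A1, G sits at bearing 90° from P; a 109° counterclockwise sweep puts C at bearing 199°, so C = P + 4.1·(cos 199°, sin 199°) = (39.7, -5.43). The tangent condition forces PC to be normal to CD, so CD runs along (−sin 199°, cos 199°); with |CD| = 19.5, D = (46.1, -23.9). Then |UD| = |D − U| = 51.9.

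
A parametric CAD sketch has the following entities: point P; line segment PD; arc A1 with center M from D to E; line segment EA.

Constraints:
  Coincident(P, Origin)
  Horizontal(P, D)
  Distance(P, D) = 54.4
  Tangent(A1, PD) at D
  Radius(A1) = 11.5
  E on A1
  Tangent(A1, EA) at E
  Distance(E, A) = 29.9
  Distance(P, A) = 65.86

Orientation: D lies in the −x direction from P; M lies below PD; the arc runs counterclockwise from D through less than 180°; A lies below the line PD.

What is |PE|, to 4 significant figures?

66.66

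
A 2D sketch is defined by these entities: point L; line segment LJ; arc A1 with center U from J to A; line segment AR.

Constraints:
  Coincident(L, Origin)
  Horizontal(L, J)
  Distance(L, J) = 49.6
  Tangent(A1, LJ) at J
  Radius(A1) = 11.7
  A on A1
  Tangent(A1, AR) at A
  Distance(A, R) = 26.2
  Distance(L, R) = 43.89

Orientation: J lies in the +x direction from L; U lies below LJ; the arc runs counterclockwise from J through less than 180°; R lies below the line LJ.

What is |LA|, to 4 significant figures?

39.36

L is at the origin; LJ is horizontal with |LJ| = 49.6 and J on the +x side, so J = (49.60, 0.000). A1 meets LJ tangentially, so UJ is at right angles to LJ, so U = J + (0, -11.7) = (49.60, -11.70). Since UA ⟂ AR (tangency), |UR| = √(11.7² + 26.2²) = 28.69 regardless of where A sits on A1. So R lies on both circle(L, 43.89) and circle(U, 28.69); the below-LJ intersection is R = (29.67, -32.34). A is the foot of the tangent from R: A = (38.60, -7.712).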